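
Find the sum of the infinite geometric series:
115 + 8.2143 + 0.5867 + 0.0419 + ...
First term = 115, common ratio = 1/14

For |r| < 1, S = a / (1 - r)
S = 115 / (1 - (1/14))
S = 115 / (13/14)
S = 1610/13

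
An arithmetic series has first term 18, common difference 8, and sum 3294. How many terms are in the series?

Using S = n/2 × [2a + (n-1)d]
3294 = n/2 × [2(18) + (n-1)(8)]
3294 = n/2 × [36 + 8n - 8]
6588 = n × [28 + 8n]
8n² + (28)n - 6588 = 0
Discriminant: Δ = (28)² - 4(8)(-6588) = 784 + 210816 = 211600
√Δ = 460
n = [-(28) + √Δ] / (2·8) = (-28 + 460) / 16 = 432 / 16 = 27
(The negative root is discarded since n must be a positive integer.)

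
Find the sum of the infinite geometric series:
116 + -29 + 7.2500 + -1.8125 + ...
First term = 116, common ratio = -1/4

For |r| < 1, S = a / (1 - r)
S = 116 / (1 - (-1/4))
S = 116 / (5/4)
S = 464/5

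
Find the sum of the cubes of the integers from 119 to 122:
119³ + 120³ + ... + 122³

Use ∑_{k=1}^{n} k³ = [n(n+1)/2]², then subtract the first 118 terms.
∑_{k=1}^{122} k³ = [122×123/2]² = 7503² = 56295009
∑_{k=1}^{118} k³ = [118×119/2]² = 7021² = 49294441
∑_{k=119}^{122} k³ = 56295009 - 49294441 = 7000568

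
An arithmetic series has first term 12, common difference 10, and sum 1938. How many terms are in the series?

Using S = n/2 × [2a + (n-1)d]
1938 = n/2 × [2(12) + (n-1)(10)]
1938 = n/2 × [24 + 10n - 10]
3876 = n × [14 + 10n]
10n² + (14)n - 3876 = 0
Discriminant: Δ = (14)² - 4(10)(-3876) = 196 + 155040 = 155236
√Δ = 394
n = [-(14) + √Δ] / (2·10) = (-14 + 394) / 20 = 380 / 20 = 19
(The negative root is discarded since n must be a positive integer.)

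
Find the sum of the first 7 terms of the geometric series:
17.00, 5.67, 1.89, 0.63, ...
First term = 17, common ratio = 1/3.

Sₙ = a(1 - rⁿ) / (1 - r)
S_7 = 17(1 - (1/3)^7) / (1 - (1/3))
S_7 = 17(1 - (1/2187)) / (2/3)
S_7 = 18581/729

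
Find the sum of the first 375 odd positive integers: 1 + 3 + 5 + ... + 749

Sum of first n odd numbers = n²
= 375²
= 140625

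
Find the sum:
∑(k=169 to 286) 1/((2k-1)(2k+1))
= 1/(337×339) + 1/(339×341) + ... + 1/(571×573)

Partial fractions: 1/((2k-1)(2k+1)) = (1/2)[1/(2k-1) - 1/(2k+1)]
The series telescopes:
= (1/2)[1/337 - 1/573]
= 118/193101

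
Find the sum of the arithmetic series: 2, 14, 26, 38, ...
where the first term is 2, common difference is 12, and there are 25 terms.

Sₙ = n/2 × (first + last)
Last term = a + (n-1)d = 2 + (25-1)×12 = 290
S_25 = 25/2 × (2 + 290)
S_25 = 25/2 × 292 = 3650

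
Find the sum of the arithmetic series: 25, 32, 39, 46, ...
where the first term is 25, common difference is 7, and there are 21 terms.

Sₙ = n/2 × (first + last)
Last term = a + (n-1)d = 25 + (21-1)×7 = 165
S_21 = 21/2 × (25 + 165)
S_21 = 21/2 × 190 = 1995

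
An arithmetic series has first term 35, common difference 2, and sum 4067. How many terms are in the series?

Using S = n/2 × [2a + (n-1)d]
4067 = n/2 × [2(35) + (n-1)(2)]
4067 = n/2 × [70 + 2n - 2]
8134 = n × [68 + 2n]
2n² + (68)n - 8134 = 0
Discriminant: Δ = (68)² - 4(2)(-8134) = 4624 + 65072 = 69696
√Δ = 264
n = [-(68) + √Δ] / (2·2) = (-68 + 264) / 4 = 196 / 4 = 49
(The negative root is discarded since n must be a positive integer.)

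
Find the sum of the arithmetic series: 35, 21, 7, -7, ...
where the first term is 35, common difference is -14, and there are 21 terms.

Sₙ = n/2 × (first + last)
Last term = a + (n-1)d = 35 + (21-1)×(-14) = -245
S_21 = 21/2 × (35 + (-245))
S_21 = 21/2 × (-210) = -2205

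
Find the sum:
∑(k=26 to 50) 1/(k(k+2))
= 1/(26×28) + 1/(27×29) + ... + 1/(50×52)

Partial fractions: 1/(k(k+2)) = (1/2)[1/k - 1/(k+2)]
Telescoping leaves the first two and last two terms:
= (1/2)[1/26 + 1/27 - 1/51 - 1/52]
= 875/47736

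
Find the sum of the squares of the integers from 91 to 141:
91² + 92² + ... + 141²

Use ∑_{k=1}^{n} k² = n(n+1)(2n+1)/6, then subtract the first 90 terms.
∑_{k=1}^{141} k² = 141×142×283/6 = 944371
∑_{k=1}^{90} k² = 90×91×181/6 = 247065
∑_{k=91}^{141} k² = 944371 - 247065 = 697306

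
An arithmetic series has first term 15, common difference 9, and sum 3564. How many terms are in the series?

Using S = n/2 × [2a + (n-1)d]
3564 = n/2 × [2(15) + (n-1)(9)]
3564 = n/2 × [30 + 9n - 9]
7128 = n × [21 + 9n]
9n² + (21)n - 7128 = 0
Discriminant: Δ = (21)² - 4(9)(-7128) = 441 + 256608 = 257049
√Δ = 507
n = [-(21) + √Δ] / (2·9) = (-21 + 507) / 18 = 486 / 18 = 27
(The negative root is discarded since n must be a positive integer.)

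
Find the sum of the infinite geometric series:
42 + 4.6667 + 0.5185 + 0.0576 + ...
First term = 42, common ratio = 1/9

For |r| < 1, S = a / (1 - r)
S = 42 / (1 - (1/9))
S = 42 / (8/9)
S = 189/4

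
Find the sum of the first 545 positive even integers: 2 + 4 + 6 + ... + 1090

Sum of first n even numbers = n(n+1)
= 545×546
= 297570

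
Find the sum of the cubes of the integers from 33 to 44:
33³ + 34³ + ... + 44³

Use ∑_{k=1}^{n} k³ = [n(n+1)/2]², then subtract the first 32 terms.
∑_{k=1}^{44} k³ = [44×45/2]² = 990² = 980100
∑_{k=1}^{32} k³ = [32×33/2]² = 528² = 278784
∑_{k=33}^{44} k³ = 980100 - 278784 = 701316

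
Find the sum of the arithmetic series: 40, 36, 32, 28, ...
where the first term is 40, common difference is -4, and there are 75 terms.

Sₙ = n/2 × (first + last)
Last term = a + (n-1)d = 40 + (75-1)×(-4) = -256
S_75 = 75/2 × (40 + (-256))
S_75 = 75/2 × (-216) = -8100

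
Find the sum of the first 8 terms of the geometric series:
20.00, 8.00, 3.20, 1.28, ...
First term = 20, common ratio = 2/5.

Sₙ = a(1 - rⁿ) / (1 - r)
S_8 = 20(1 - (2/5)^8) / (1 - (2/5))
S_8 = 20(1 - (256/390625)) / (3/5)
S_8 = 520492/15625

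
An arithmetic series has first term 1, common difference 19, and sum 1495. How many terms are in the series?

Using S = n/2 × [2a + (n-1)d]
1495 = n/2 × [2(1) + (n-1)(19)]
1495 = n/2 × [2 + 19n - 19]
2990 = n × [-17 + 19n]
19n² + (-17)n - 2990 = 0
Discriminant: Δ = (-17)² - 4(19)(-2990) = 289 + 227240 = 227529
√Δ = 477
n = [-(-17) + √Δ] / (2·19) = (17 + 477) / 38 = 494 / 38 = 13
(The negative root is discarded since n must be a positive integer.)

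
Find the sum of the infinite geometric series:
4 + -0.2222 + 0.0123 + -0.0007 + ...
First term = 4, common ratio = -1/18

For |r| < 1, S = a / (1 - r)
S = 4 / (1 - (-1/18))
S = 4 / (19/18)
S = 72/19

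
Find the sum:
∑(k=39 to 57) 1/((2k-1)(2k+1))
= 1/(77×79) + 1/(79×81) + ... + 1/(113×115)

Partial fractions: 1/((2k-1)(2k+1)) = (1/2)[1/(2k-1) - 1/(2k+1)]
The series telescopes:
= (1/2)[1/77 - 1/115]
= 19/8855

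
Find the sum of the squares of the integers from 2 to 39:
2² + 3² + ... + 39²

Use ∑_{k=1}^{n} k² = n(n+1)(2n+1)/6, then subtract the first 1 terms.
∑_{k=1}^{39} k² = 39×40×79/6 = 20540
∑_{k=1}^{1} k² = 1×2×3/6 = 1
∑_{k=2}^{39} k² = 20540 - 1 = 20539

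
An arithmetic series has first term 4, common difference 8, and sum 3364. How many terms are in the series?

Using S = n/2 × [2a + (n-1)d]
3364 = n/2 × [2(4) + (n-1)(8)]
3364 = n/2 × [8 + 8n - 8]
6728 = n × [0 + 8n]
8n² + (0)n - 6728 = 0
Discriminant: Δ = (0)² - 4(8)(-6728) = 0 + 215296 = 215296
√Δ = 464
n = [-(0) + √Δ] / (2·8) = (0 + 464) / 16 = 464 / 16 = 29
(The negative root is discarded since n must be a positive integer.)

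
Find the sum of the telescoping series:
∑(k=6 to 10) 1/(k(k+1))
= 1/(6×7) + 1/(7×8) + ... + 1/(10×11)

Partial fractions: 1/(k(k+1)) = 1/k - 1/(k+1)
The series telescopes:
= (1/6 - 1/7) + (1/7 - 1/8) + ... + (1/10 - 1/11)
= 1/6 - 1/11
= 5/66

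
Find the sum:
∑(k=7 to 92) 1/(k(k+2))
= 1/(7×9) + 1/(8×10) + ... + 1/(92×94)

Partial fractions: 1/(k(k+2)) = (1/2)[1/k - 1/(k+2)]
Telescoping leaves the first two and last two terms:
= (1/2)[1/7 + 1/8 - 1/93 - 1/94]
= 60329/489552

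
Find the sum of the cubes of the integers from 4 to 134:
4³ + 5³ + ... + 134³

Use ∑_{k=1}^{n} k³ = [n(n+1)/2]², then subtract the first 3 terms.
∑_{k=1}^{134} k³ = [134×135/2]² = 9045² = 81812025
∑_{k=1}^{3} k³ = [3×4/2]² = 6² = 36
∑_{k=4}^{134} k³ = 81812025 - 36 = 81811989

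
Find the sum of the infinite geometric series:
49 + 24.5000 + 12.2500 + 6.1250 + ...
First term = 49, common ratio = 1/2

For |r| < 1, S = a / (1 - r)
S = 49 / (1 - (1/2))
S = 49 / (1/2)
S = 98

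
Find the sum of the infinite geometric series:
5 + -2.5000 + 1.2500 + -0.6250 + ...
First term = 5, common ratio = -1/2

For |r| < 1, S = a / (1 - r)
S = 5 / (1 - (-1/2))
S = 5 / (3/2)
S = 10/3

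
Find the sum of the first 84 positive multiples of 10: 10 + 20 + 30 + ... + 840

Factor out 10: = 10(1 + 2 + ... + 84) = 10 × n(n+1)/2
= 10 × 84×85/2
= 10 × 3570
= 35700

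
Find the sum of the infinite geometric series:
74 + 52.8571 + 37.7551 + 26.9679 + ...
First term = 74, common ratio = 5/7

For |r| < 1, S = a / (1 - r)
S = 74 / (1 - (5/7))
S = 74 / (2/7)
S = 259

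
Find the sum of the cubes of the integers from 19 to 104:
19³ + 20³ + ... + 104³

Use ∑_{k=1}^{n} k³ = [n(n+1)/2]², then subtract the first 18 terms.
∑_{k=1}^{104} k³ = [104×105/2]² = 5460² = 29811600
∑_{k=1}^{18} k³ = [18×19/2]² = 171² = 29241
∑_{k=19}^{104} k³ = 29811600 - 29241 = 29782359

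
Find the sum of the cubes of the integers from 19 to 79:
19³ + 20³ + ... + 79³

Use ∑_{k=1}^{n} k³ = [n(n+1)/2]², then subtract the first 18 terms.
∑_{k=1}^{79} k³ = [79×80/2]² = 3160² = 9985600
∑_{k=1}^{18} k³ = [18×19/2]² = 171² = 29241
∑_{k=19}^{79} k³ = 9985600 - 29241 = 9956359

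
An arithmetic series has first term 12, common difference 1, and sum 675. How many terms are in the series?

Using S = n/2 × [2a + (n-1)d]
675 = n/2 × [2(12) + (n-1)(1)]
675 = n/2 × [24 + 1n - 1]
1350 = n × [23 + 1n]
1n² + (23)n - 1350 = 0
Discriminant: Δ = (23)² - 4(1)(-1350) = 529 + 5400 = 5929
√Δ = 77
n = [-(23) + √Δ] / (2·1) = (-23 + 77) / 2 = 54 / 2 = 27
(The negative root is discarded since n must be a positive integer.)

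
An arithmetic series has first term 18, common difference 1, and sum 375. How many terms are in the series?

Using S = n/2 × [2a + (n-1)d]
375 = n/2 × [2(18) + (n-1)(1)]
375 = n/2 × [36 + 1n - 1]
750 = n × [35 + 1n]
1n² + (35)n - 750 = 0
Discriminant: Δ = (35)² - 4(1)(-750) = 1225 + 3000 = 4225
√Δ = 65
n = [-(35) + √Δ] / (2·1) = (-35 + 65) / 2 = 30 / 2 = 15
(The negative root is discarded since n must be a positive integer.)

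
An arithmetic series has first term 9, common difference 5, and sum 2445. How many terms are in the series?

Using S = n/2 × [2a + (n-1)d]
2445 = n/2 × [2(9) + (n-1)(5)]
2445 = n/2 × [18 + 5n - 5]
4890 = n × [13 + 5n]
5n² + (13)n - 4890 = 0
Discriminant: Δ = (13)² - 4(5)(-4890) = 169 + 97800 = 97969
√Δ = 313
n = [-(13) + √Δ] / (2·5) = (-13 + 313) / 10 = 300 / 10 = 30
(The negative root is discarded since n must be a positive integer.)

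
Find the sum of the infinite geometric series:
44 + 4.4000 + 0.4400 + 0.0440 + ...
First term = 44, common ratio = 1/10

For |r| < 1, S = a / (1 - r)
S = 44 / (1 - (1/10))
S = 44 / (9/10)
S = 440/9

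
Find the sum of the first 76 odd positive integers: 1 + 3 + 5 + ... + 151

Sum of first n odd numbers = n²
= 76²
= 5776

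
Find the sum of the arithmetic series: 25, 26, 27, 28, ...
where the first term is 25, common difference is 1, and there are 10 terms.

Sₙ = n/2 × (first + last)
Last term = a + (n-1)d = 25 + (10-1)×1 = 34
S_10 = 10/2 × (25 + 34)
S_10 = 10/2 × 59 = 295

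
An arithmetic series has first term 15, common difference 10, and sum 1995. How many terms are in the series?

Using S = n/2 × [2a + (n-1)d]
1995 = n/2 × [2(15) + (n-1)(10)]
1995 = n/2 × [30 + 10n - 10]
3990 = n × [20 + 10n]
10n² + (20)n - 3990 = 0
Discriminant: Δ = (20)² - 4(10)(-3990) = 400 + 159600 = 160000
√Δ = 400
n = [-(20) + √Δ] / (2·10) = (-20 + 400) / 20 = 380 / 20 = 19
(The negative root is discarded since n must be a positive integer.)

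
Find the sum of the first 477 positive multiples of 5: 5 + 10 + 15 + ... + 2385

Factor out 5: = 5(1 + 2 + ... + 477) = 5 × n(n+1)/2
= 5 × 477×478/2
= 5 × 114003
= 570015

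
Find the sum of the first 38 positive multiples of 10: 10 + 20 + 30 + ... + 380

Factor out 10: = 10(1 + 2 + ... + 38) = 10 × n(n+1)/2
= 10 × 38×39/2
= 10 × 741
= 7410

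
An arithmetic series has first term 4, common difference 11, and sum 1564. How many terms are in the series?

Using S = n/2 × [2a + (n-1)d]
1564 = n/2 × [2(4) + (n-1)(11)]
1564 = n/2 × [8 + 11n - 11]
3128 = n × [-3 + 11n]
11n² + (-3)n - 3128 = 0
Discriminant: Δ = (-3)² - 4(11)(-3128) = 9 + 137632 = 137641
√Δ = 371
n = [-(-3) + √Δ] / (2·11) = (3 + 371) / 22 = 374 / 22 = 17
(The negative root is discarded since n must be a positive integer.)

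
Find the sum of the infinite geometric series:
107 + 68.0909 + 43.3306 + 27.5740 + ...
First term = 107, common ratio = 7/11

For |r| < 1, S = a / (1 - r)
S = 107 / (1 - (7/11))
S = 107 / (4/11)
S = 1177/4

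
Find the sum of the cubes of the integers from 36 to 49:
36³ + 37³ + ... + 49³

Use ∑_{k=1}^{n} k³ = [n(n+1)/2]², then subtract the first 35 terms.
∑_{k=1}^{49} k³ = [49×50/2]² = 1225² = 1500625
∑_{k=1}^{35} k³ = [35×36/2]² = 630² = 396900
∑_{k=36}^{49} k³ = 1500625 - 396900 = 1103725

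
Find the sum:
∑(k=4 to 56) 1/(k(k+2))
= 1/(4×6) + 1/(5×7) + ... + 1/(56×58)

Partial fractions: 1/(k(k+2)) = (1/2)[1/k - 1/(k+2)]
Telescoping leaves the first two and last two terms:
= (1/2)[1/4 + 1/5 - 1/57 - 1/58]
= 13727/66120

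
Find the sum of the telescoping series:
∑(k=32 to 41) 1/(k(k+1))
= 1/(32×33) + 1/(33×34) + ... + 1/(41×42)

Partial fractions: 1/(k(k+1)) = 1/k - 1/(k+1)
The series telescopes:
= (1/32 - 1/33) + (1/33 - 1/34) + ... + (1/41 - 1/42)
= 1/32 - 1/42
= 5/672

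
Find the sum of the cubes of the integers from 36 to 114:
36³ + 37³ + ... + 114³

Use ∑_{k=1}^{n} k³ = [n(n+1)/2]², then subtract the first 35 terms.
∑_{k=1}^{114} k³ = [114×115/2]² = 6555² = 42968025
∑_{k=1}^{35} k³ = [35×36/2]² = 630² = 396900
∑_{k=36}^{114} k³ = 42968025 - 396900 = 42571125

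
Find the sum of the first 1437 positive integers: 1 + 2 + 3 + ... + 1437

Formula: ∑k = n(n+1)/2
= 1437×1438/2
= 2066406/2
= 1033203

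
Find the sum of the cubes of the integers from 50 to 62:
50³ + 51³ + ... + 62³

Use ∑_{k=1}^{n} k³ = [n(n+1)/2]², then subtract the first 49 terms.
∑_{k=1}^{62} k³ = [62×63/2]² = 1953² = 3814209
∑_{k=1}^{49} k³ = [49×50/2]² = 1225² = 1500625
∑_{k=50}^{62} k³ = 3814209 - 1500625 = 2313584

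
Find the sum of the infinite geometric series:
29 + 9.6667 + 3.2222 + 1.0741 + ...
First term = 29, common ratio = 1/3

For |r| < 1, S = a / (1 - r)
S = 29 / (1 - (1/3))
S = 29 / (2/3)
S = 87/2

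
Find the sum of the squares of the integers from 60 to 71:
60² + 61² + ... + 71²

Use ∑_{k=1}^{n} k² = n(n+1)(2n+1)/6, then subtract the first 59 terms.
∑_{k=1}^{71} k² = 71×72×143/6 = 121836
∑_{k=1}^{59} k² = 59×60×119/6 = 70210
∑_{k=60}^{71} k² = 121836 - 70210 = 51626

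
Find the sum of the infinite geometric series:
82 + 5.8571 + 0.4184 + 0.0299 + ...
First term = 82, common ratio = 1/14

For |r| < 1, S = a / (1 - r)
S = 82 / (1 - (1/14))
S = 82 / (13/14)
S = 1148/13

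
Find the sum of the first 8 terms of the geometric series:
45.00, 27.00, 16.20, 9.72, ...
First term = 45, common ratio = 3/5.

Sₙ = a(1 - rⁿ) / (1 - r)
S_8 = 45(1 - (3/5)^8) / (1 - (3/5))
S_8 = 45(1 - (6561/390625)) / (2/5)
S_8 = 1728288/15625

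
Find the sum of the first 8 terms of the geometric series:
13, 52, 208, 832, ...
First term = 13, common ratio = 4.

Sₙ = a(1 - rⁿ) / (1 - r)
S_8 = 13(1 - 4^8) / (1 - 4)
S_8 = 13(1 - 65536) / (-3)
S_8 = 283985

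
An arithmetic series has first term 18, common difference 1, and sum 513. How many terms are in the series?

Using S = n/2 × [2a + (n-1)d]
513 = n/2 × [2(18) + (n-1)(1)]
513 = n/2 × [36 + 1n - 1]
1026 = n × [35 + 1n]
1n² + (35)n - 1026 = 0
Discriminant: Δ = (35)² - 4(1)(-1026) = 1225 + 4104 = 5329
√Δ = 73
n = [-(35) + √Δ] / (2·1) = (-35 + 73) / 2 = 38 / 2 = 19
(The negative root is discarded since n must be a positive integer.)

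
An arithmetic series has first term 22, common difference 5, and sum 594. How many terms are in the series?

Using S = n/2 × [2a + (n-1)d]
594 = n/2 × [2(22) + (n-1)(5)]
594 = n/2 × [44 + 5n - 5]
1188 = n × [39 + 5n]
5n² + (39)n - 1188 = 0
Discriminant: Δ = (39)² - 4(5)(-1188) = 1521 + 23760 = 25281
√Δ = 159
n = [-(39) + √Δ] / (2·5) = (-39 + 159) / 10 = 120 / 10 = 12
(The negative root is discarded since n must be a positive integer.)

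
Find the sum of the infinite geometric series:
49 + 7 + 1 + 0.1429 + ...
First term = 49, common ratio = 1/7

For |r| < 1, S = a / (1 - r)
S = 49 / (1 - (1/7))
S = 49 / (6/7)
S = 343/6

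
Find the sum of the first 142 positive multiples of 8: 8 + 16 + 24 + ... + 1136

Factor out 8: = 8(1 + 2 + ... + 142) = 8 × n(n+1)/2
= 8 × 142×143/2
= 8 × 10153
= 81224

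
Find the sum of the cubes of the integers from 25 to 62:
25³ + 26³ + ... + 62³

Use ∑_{k=1}^{n} k³ = [n(n+1)/2]², then subtract the first 24 terms.
∑_{k=1}^{62} k³ = [62×63/2]² = 1953² = 3814209
∑_{k=1}^{24} k³ = [24×25/2]² = 300² = 90000
∑_{k=25}^{62} k³ = 3814209 - 90000 = 3724209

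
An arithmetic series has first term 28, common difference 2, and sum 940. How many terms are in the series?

Using S = n/2 × [2a + (n-1)d]
940 = n/2 × [2(28) + (n-1)(2)]
940 = n/2 × [56 + 2n - 2]
1880 = n × [54 + 2n]
2n² + (54)n - 1880 = 0
Discriminant: Δ = (54)² - 4(2)(-1880) = 2916 + 15040 = 17956
√Δ = 134
n = [-(54) + √Δ] / (2·2) = (-54 + 134) / 4 = 80 / 4 = 20
(The negative root is discarded since n must be a positive integer.)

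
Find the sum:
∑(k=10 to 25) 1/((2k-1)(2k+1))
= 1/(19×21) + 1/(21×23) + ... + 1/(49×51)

Partial fractions: 1/((2k-1)(2k+1)) = (1/2)[1/(2k-1) - 1/(2k+1)]
The series telescopes:
= (1/2)[1/19 - 1/51]
= 16/969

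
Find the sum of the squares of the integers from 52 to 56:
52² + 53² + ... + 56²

Use ∑_{k=1}^{n} k² = n(n+1)(2n+1)/6, then subtract the first 51 terms.
∑_{k=1}^{56} k² = 56×57×113/6 = 60116
∑_{k=1}^{51} k² = 51×52×103/6 = 45526
∑_{k=52}^{56} k² = 60116 - 45526 = 14590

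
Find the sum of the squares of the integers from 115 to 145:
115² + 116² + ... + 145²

Use ∑_{k=1}^{n} k² = n(n+1)(2n+1)/6, then subtract the first 114 terms.
∑_{k=1}^{145} k² = 145×146×291/6 = 1026745
∑_{k=1}^{114} k² = 114×115×229/6 = 500365
∑_{k=115}^{145} k² = 1026745 - 500365 = 526380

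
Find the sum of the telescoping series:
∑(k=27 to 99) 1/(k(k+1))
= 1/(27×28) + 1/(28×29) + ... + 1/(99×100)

Partial fractions: 1/(k(k+1)) = 1/k - 1/(k+1)
The series telescopes:
= (1/27 - 1/28) + (1/28 - 1/29) + ... + (1/99 - 1/100)
= 1/27 - 1/100
= 73/2700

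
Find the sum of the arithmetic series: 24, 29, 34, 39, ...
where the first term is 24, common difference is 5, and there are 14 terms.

Sₙ = n/2 × (first + last)
Last term = a + (n-1)d = 24 + (14-1)×5 = 89
S_14 = 14/2 × (24 + 89)
S_14 = 14/2 × 113 = 791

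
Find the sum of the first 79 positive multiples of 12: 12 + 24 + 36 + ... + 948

Factor out 12: = 12(1 + 2 + ... + 79) = 12 × n(n+1)/2
= 12 × 79×80/2
= 12 × 3160
= 37920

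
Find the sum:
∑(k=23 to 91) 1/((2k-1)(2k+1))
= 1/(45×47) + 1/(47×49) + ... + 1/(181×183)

Partial fractions: 1/((2k-1)(2k+1)) = (1/2)[1/(2k-1) - 1/(2k+1)]
The series telescopes:
= (1/2)[1/45 - 1/183]
= 23/2745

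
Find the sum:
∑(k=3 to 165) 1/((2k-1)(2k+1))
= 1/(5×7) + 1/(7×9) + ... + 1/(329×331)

Partial fractions: 1/((2k-1)(2k+1)) = (1/2)[1/(2k-1) - 1/(2k+1)]
The series telescopes:
= (1/2)[1/5 - 1/331]
= 163/1655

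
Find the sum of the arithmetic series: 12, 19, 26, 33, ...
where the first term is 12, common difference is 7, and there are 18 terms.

Sₙ = n/2 × (first + last)
Last term = a + (n-1)d = 12 + (18-1)×7 = 131
S_18 = 18/2 × (12 + 131)
S_18 = 18/2 × 143 = 1287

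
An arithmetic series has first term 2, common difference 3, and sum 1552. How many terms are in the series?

Using S = n/2 × [2a + (n-1)d]
1552 = n/2 × [2(2) + (n-1)(3)]
1552 = n/2 × [4 + 3n - 3]
3104 = n × [1 + 3n]
3n² + (1)n - 3104 = 0
Discriminant: Δ = (1)² - 4(3)(-3104) = 1 + 37248 = 37249
√Δ = 193
n = [-(1) + √Δ] / (2·3) = (-1 + 193) / 6 = 192 / 6 = 32
(The negative root is discarded since n must be a positive integer.)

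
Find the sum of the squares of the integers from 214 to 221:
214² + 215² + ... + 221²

Use ∑_{k=1}^{n} k² = n(n+1)(2n+1)/6, then subtract the first 213 terms.
∑_{k=1}^{221} k² = 221×222×443/6 = 3622411
∑_{k=1}^{213} k² = 213×214×427/6 = 3243919
∑_{k=214}^{221} k² = 3622411 - 3243919 = 378492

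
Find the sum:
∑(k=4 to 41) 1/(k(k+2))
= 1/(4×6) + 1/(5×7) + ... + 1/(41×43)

Partial fractions: 1/(k(k+2)) = (1/2)[1/k - 1/(k+2)]
Telescoping leaves the first two and last two terms:
= (1/2)[1/4 + 1/5 - 1/42 - 1/43]
= 7277/36120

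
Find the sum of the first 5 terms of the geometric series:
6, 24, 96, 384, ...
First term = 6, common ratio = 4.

Sₙ = a(1 - rⁿ) / (1 - r)
S_5 = 6(1 - 4^5) / (1 - 4)
S_5 = 6(1 - 1024) / (-3)
S_5 = 2046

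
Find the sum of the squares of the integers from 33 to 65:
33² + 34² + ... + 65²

Use ∑_{k=1}^{n} k² = n(n+1)(2n+1)/6, then subtract the first 32 terms.
∑_{k=1}^{65} k² = 65×66×131/6 = 93665
∑_{k=1}^{32} k² = 32×33×65/6 = 11440
∑_{k=33}^{65} k² = 93665 - 11440 = 82225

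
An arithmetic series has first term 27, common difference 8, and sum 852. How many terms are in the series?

Using S = n/2 × [2a + (n-1)d]
852 = n/2 × [2(27) + (n-1)(8)]
852 = n/2 × [54 + 8n - 8]
1704 = n × [46 + 8n]
8n² + (46)n - 1704 = 0
Discriminant: Δ = (46)² - 4(8)(-1704) = 2116 + 54528 = 56644
√Δ = 238
n = [-(46) + √Δ] / (2·8) = (-46 + 238) / 16 = 192 / 16 = 12
(The negative root is discarded since n must be a positive integer.)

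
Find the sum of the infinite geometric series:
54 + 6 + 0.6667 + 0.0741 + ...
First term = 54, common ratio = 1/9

For |r| < 1, S = a / (1 - r)
S = 54 / (1 - (1/9))
S = 54 / (8/9)
S = 243/4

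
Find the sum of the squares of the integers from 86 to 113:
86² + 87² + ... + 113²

Use ∑_{k=1}^{n} k² = n(n+1)(2n+1)/6, then subtract the first 85 terms.
∑_{k=1}^{113} k² = 113×114×227/6 = 487369
∑_{k=1}^{85} k² = 85×86×171/6 = 208335
∑_{k=86}^{113} k² = 487369 - 208335 = 279034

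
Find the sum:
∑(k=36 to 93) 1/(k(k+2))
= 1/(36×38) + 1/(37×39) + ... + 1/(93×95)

Partial fractions: 1/(k(k+2)) = (1/2)[1/k - 1/(k+2)]
Telescoping leaves the first two and last two terms:
= (1/2)[1/36 + 1/37 - 1/94 - 1/95]
= 200071/11894760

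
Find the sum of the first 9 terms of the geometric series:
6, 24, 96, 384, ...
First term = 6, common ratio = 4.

Sₙ = a(1 - rⁿ) / (1 - r)
S_9 = 6(1 - 4^9) / (1 - 4)
S_9 = 6(1 - 262144) / (-3)
S_9 = 524286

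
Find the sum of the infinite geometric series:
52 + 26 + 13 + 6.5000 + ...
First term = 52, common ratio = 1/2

For |r| < 1, S = a / (1 - r)
S = 52 / (1 - (1/2))
S = 52 / (1/2)
S = 104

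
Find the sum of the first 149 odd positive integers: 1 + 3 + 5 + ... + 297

Sum of first n odd numbers = n²
= 149²
= 22201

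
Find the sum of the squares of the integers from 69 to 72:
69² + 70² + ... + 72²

Use ∑_{k=1}^{n} k² = n(n+1)(2n+1)/6, then subtract the first 68 terms.
∑_{k=1}^{72} k² = 72×73×145/6 = 127020
∑_{k=1}^{68} k² = 68×69×137/6 = 107134
∑_{k=69}^{72} k² = 127020 - 107134 = 19886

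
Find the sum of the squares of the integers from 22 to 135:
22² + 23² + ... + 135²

Use ∑_{k=1}^{n} k² = n(n+1)(2n+1)/6, then subtract the first 21 terms.
∑_{k=1}^{135} k² = 135×136×271/6 = 829260
∑_{k=1}^{21} k² = 21×22×43/6 = 3311
∑_{k=22}^{135} k² = 829260 - 3311 = 825949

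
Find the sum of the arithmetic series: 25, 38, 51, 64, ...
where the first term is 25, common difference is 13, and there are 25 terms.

Sₙ = n/2 × (first + last)
Last term = a + (n-1)d = 25 + (25-1)×13 = 337
S_25 = 25/2 × (25 + 337)
S_25 = 25/2 × 362 = 4525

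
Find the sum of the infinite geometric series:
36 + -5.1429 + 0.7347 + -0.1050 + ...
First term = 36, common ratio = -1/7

For |r| < 1, S = a / (1 - r)
S = 36 / (1 - (-1/7))
S = 36 / (8/7)
S = 63/2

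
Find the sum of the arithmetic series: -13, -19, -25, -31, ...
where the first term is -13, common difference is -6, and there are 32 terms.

Sₙ = n/2 × (first + last)
Last term = a + (n-1)d = -13 + (32-1)×(-6) = -199
S_32 = 32/2 × (-13 + (-199))
S_32 = 32/2 × (-212) = -3392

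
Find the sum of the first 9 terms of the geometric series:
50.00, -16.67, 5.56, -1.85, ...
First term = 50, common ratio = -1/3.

Sₙ = a(1 - rⁿ) / (1 - r)
S_9 = 50(1 - (-1/3)^9) / (1 - (-1/3))
S_9 = 50(1 - (-1/19683)) / (4/3)
S_9 = 246050/6561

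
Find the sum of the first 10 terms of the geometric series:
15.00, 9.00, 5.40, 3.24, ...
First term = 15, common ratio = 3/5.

Sₙ = a(1 - rⁿ) / (1 - r)
S_10 = 15(1 - (3/5)^10) / (1 - (3/5))
S_10 = 15(1 - (59049/9765625)) / (2/5)
S_10 = 14559864/390625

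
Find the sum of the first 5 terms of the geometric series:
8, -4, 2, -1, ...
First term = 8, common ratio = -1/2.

Sₙ = a(1 - rⁿ) / (1 - r)
S_5 = 8(1 - (-1/2)^5) / (1 - (-1/2))
S_5 = 8(1 - (-1/32)) / (3/2)
S_5 = 11/2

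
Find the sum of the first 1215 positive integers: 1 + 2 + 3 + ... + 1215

Formula: ∑k = n(n+1)/2
= 1215×1216/2
= 1477440/2
= 738720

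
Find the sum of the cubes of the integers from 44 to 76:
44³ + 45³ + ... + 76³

Use ∑_{k=1}^{n} k³ = [n(n+1)/2]², then subtract the first 43 terms.
∑_{k=1}^{76} k³ = [76×77/2]² = 2926² = 8561476
∑_{k=1}^{43} k³ = [43×44/2]² = 946² = 894916
∑_{k=44}^{76} k³ = 8561476 - 894916 = 7666560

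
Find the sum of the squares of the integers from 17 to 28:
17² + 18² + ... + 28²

Use ∑_{k=1}^{n} k² = n(n+1)(2n+1)/6, then subtract the first 16 terms.
∑_{k=1}^{28} k² = 28×29×57/6 = 7714
∑_{k=1}^{16} k² = 16×17×33/6 = 1496
∑_{k=17}^{28} k² = 7714 - 1496 = 6218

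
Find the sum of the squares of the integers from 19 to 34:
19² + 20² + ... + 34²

Use ∑_{k=1}^{n} k² = n(n+1)(2n+1)/6, then subtract the first 18 terms.
∑_{k=1}^{34} k² = 34×35×69/6 = 13685
∑_{k=1}^{18} k² = 18×19×37/6 = 2109
∑_{k=19}^{34} k² = 13685 - 2109 = 11576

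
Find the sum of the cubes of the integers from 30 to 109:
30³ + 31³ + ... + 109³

Use ∑_{k=1}^{n} k³ = [n(n+1)/2]², then subtract the first 29 terms.
∑_{k=1}^{109} k³ = [109×110/2]² = 5995² = 35940025
∑_{k=1}^{29} k³ = [29×30/2]² = 435² = 189225
∑_{k=30}^{109} k³ = 35940025 - 189225 = 35750800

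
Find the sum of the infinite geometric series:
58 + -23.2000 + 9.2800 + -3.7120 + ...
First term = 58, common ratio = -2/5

For |r| < 1, S = a / (1 - r)
S = 58 / (1 - (-2/5))
S = 58 / (7/5)
S = 290/7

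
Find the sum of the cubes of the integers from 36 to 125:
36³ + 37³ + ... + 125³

Use ∑_{k=1}^{n} k³ = [n(n+1)/2]², then subtract the first 35 terms.
∑_{k=1}^{125} k³ = [125×126/2]² = 7875² = 62015625
∑_{k=1}^{35} k³ = [35×36/2]² = 630² = 396900
∑_{k=36}^{125} k³ = 62015625 - 396900 = 61618725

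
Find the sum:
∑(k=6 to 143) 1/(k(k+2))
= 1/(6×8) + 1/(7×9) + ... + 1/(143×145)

Partial fractions: 1/(k(k+2)) = (1/2)[1/k - 1/(k+2)]
Telescoping leaves the first two and last two terms:
= (1/2)[1/6 + 1/7 - 1/144 - 1/145]
= 43217/292320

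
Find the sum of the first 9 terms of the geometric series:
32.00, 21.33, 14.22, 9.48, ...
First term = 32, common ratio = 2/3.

Sₙ = a(1 - rⁿ) / (1 - r)
S_9 = 32(1 - (2/3)^9) / (1 - (2/3))
S_9 = 32(1 - (512/19683)) / (1/3)
S_9 = 613472/6561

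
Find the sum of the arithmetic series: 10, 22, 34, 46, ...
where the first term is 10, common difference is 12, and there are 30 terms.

Sₙ = n/2 × (first + last)
Last term = a + (n-1)d = 10 + (30-1)×12 = 358
S_30 = 30/2 × (10 + 358)
S_30 = 30/2 × 368 = 5520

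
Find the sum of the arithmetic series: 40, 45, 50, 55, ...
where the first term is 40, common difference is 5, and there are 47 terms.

Sₙ = n/2 × (first + last)
Last term = a + (n-1)d = 40 + (47-1)×5 = 270
S_47 = 47/2 × (40 + 270)
S_47 = 47/2 × 310 = 7285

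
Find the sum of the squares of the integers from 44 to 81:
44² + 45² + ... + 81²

Use ∑_{k=1}^{n} k² = n(n+1)(2n+1)/6, then subtract the first 43 terms.
∑_{k=1}^{81} k² = 81×82×163/6 = 180441
∑_{k=1}^{43} k² = 43×44×87/6 = 27434
∑_{k=44}^{81} k² = 180441 - 27434 = 153007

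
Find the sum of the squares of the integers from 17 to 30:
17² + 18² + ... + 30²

Use ∑_{k=1}^{n} k² = n(n+1)(2n+1)/6, then subtract the first 16 terms.
∑_{k=1}^{30} k² = 30×31×61/6 = 9455
∑_{k=1}^{16} k² = 16×17×33/6 = 1496
∑_{k=17}^{30} k² = 9455 - 1496 = 7959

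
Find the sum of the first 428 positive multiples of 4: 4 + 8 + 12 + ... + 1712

Factor out 4: = 4(1 + 2 + ... + 428) = 4 × n(n+1)/2
= 4 × 428×429/2
= 4 × 91806
= 367224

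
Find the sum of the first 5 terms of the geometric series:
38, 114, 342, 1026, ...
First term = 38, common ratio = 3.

Sₙ = a(1 - rⁿ) / (1 - r)
S_5 = 38(1 - 3^5) / (1 - 3)
S_5 = 38(1 - 243) / (-2)
S_5 = 4598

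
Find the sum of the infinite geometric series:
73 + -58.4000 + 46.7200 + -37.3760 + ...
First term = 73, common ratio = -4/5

For |r| < 1, S = a / (1 - r)
S = 73 / (1 - (-4/5))
S = 73 / (9/5)
S = 365/9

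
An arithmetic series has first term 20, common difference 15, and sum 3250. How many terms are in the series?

Using S = n/2 × [2a + (n-1)d]
3250 = n/2 × [2(20) + (n-1)(15)]
3250 = n/2 × [40 + 15n - 15]
6500 = n × [25 + 15n]
15n² + (25)n - 6500 = 0
Discriminant: Δ = (25)² - 4(15)(-6500) = 625 + 390000 = 390625
√Δ = 625
n = [-(25) + √Δ] / (2·15) = (-25 + 625) / 30 = 600 / 30 = 20
(The negative root is discarded since n must be a positive integer.)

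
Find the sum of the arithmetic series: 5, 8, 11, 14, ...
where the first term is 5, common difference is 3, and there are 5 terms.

Sₙ = n/2 × (first + last)
Last term = a + (n-1)d = 5 + (5-1)×3 = 17
S_5 = 5/2 × (5 + 17)
S_5 = 5/2 × 22 = 55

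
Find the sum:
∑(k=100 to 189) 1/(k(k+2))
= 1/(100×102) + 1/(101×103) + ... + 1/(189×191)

Partial fractions: 1/(k(k+2)) = (1/2)[1/k - 1/(k+2)]
Telescoping leaves the first two and last two terms:
= (1/2)[1/100 + 1/101 - 1/190 - 1/191]
= 344619/73305800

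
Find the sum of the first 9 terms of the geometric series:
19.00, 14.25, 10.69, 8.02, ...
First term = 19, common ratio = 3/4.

Sₙ = a(1 - rⁿ) / (1 - r)
S_9 = 19(1 - (3/4)^9) / (1 - (3/4))
S_9 = 19(1 - (19683/262144)) / (1/4)
S_9 = 4606759/65536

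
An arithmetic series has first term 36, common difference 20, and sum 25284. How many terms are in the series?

Using S = n/2 × [2a + (n-1)d]
25284 = n/2 × [2(36) + (n-1)(20)]
25284 = n/2 × [72 + 20n - 20]
50568 = n × [52 + 20n]
20n² + (52)n - 50568 = 0
Discriminant: Δ = (52)² - 4(20)(-50568) = 2704 + 4045440 = 4048144
√Δ = 2012
n = [-(52) + √Δ] / (2·20) = (-52 + 2012) / 40 = 1960 / 40 = 49
(The negative root is discarded since n must be a positive integer.)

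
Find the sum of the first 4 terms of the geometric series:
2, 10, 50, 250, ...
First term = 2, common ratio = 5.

Sₙ = a(1 - rⁿ) / (1 - r)
S_4 = 2(1 - 5^4) / (1 - 5)
S_4 = 2(1 - 625) / (-4)
S_4 = 312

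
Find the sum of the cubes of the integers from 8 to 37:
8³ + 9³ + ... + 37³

Use ∑_{k=1}^{n} k³ = [n(n+1)/2]², then subtract the first 7 terms.
∑_{k=1}^{37} k³ = [37×38/2]² = 703² = 494209
∑_{k=1}^{7} k³ = [7×8/2]² = 28² = 784
∑_{k=8}^{37} k³ = 494209 - 784 = 493425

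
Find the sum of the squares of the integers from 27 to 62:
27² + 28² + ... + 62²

Use ∑_{k=1}^{n} k² = n(n+1)(2n+1)/6, then subtract the first 26 terms.
∑_{k=1}^{62} k² = 62×63×125/6 = 81375
∑_{k=1}^{26} k² = 26×27×53/6 = 6201
∑_{k=27}^{62} k² = 81375 - 6201 = 75174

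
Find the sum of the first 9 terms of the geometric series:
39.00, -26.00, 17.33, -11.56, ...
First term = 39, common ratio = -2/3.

Sₙ = a(1 - rⁿ) / (1 - r)
S_9 = 39(1 - (-2/3)^9) / (1 - (-2/3))
S_9 = 39(1 - (-512/19683)) / (5/3)
S_9 = 52507/2187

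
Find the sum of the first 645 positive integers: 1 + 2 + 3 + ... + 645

Formula: ∑k = n(n+1)/2
= 645×646/2
= 416670/2
= 208335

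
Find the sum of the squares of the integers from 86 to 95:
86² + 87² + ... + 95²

Use ∑_{k=1}^{n} k² = n(n+1)(2n+1)/6, then subtract the first 85 terms.
∑_{k=1}^{95} k² = 95×96×191/6 = 290320
∑_{k=1}^{85} k² = 85×86×171/6 = 208335
∑_{k=86}^{95} k² = 290320 - 208335 = 81985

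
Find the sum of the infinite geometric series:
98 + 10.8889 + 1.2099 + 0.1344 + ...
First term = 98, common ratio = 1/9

For |r| < 1, S = a / (1 - r)
S = 98 / (1 - (1/9))
S = 98 / (8/9)
S = 441/4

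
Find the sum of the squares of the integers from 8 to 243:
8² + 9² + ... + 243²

Use ∑_{k=1}^{n} k² = n(n+1)(2n+1)/6, then subtract the first 7 terms.
∑_{k=1}^{243} k² = 243×244×487/6 = 4812534
∑_{k=1}^{7} k² = 7×8×15/6 = 140
∑_{k=8}^{243} k² = 4812534 - 140 = 4812394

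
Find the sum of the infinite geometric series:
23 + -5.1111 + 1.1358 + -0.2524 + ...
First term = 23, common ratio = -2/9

For |r| < 1, S = a / (1 - r)
S = 23 / (1 - (-2/9))
S = 23 / (11/9)
S = 207/11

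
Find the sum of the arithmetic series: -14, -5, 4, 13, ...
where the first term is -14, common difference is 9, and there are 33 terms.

Sₙ = n/2 × (first + last)
Last term = a + (n-1)d = -14 + (33-1)×9 = 274
S_33 = 33/2 × (-14 + 274)
S_33 = 33/2 × 260 = 4290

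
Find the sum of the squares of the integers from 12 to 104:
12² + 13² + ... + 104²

Use ∑_{k=1}^{n} k² = n(n+1)(2n+1)/6, then subtract the first 11 terms.
∑_{k=1}^{104} k² = 104×105×209/6 = 380380
∑_{k=1}^{11} k² = 11×12×23/6 = 506
∑_{k=12}^{104} k² = 380380 - 506 = 379874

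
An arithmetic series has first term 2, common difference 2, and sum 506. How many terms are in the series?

Using S = n/2 × [2a + (n-1)d]
506 = n/2 × [2(2) + (n-1)(2)]
506 = n/2 × [4 + 2n - 2]
1012 = n × [2 + 2n]
2n² + (2)n - 1012 = 0
Discriminant: Δ = (2)² - 4(2)(-1012) = 4 + 8096 = 8100
√Δ = 90
n = [-(2) + √Δ] / (2·2) = (-2 + 90) / 4 = 88 / 4 = 22
(The negative root is discarded since n must be a positive integer.)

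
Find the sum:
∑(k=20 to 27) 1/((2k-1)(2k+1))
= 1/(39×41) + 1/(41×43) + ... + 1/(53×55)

Partial fractions: 1/((2k-1)(2k+1)) = (1/2)[1/(2k-1) - 1/(2k+1)]
The series telescopes:
= (1/2)[1/39 - 1/55]
= 8/2145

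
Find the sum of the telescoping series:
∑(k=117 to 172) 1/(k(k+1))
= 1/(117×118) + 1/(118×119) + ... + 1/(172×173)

Partial fractions: 1/(k(k+1)) = 1/k - 1/(k+1)
The series telescopes:
= (1/117 - 1/118) + (1/118 - 1/119) + ... + (1/172 - 1/173)
= 1/117 - 1/173
= 56/20241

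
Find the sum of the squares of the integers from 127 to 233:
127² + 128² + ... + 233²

Use ∑_{k=1}^{n} k² = n(n+1)(2n+1)/6, then subtract the first 126 terms.
∑_{k=1}^{233} k² = 233×234×467/6 = 4243629
∑_{k=1}^{126} k² = 126×127×253/6 = 674751
∑_{k=127}^{233} k² = 4243629 - 674751 = 3568878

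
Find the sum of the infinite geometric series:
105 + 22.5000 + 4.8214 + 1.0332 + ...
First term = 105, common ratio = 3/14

For |r| < 1, S = a / (1 - r)
S = 105 / (1 - (3/14))
S = 105 / (11/14)
S = 1470/11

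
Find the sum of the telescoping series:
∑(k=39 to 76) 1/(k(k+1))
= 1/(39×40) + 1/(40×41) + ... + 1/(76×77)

Partial fractions: 1/(k(k+1)) = 1/k - 1/(k+1)
The series telescopes:
= (1/39 - 1/40) + (1/40 - 1/41) + ... + (1/76 - 1/77)
= 1/39 - 1/77
= 38/3003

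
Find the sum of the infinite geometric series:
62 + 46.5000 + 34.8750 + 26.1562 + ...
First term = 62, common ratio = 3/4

For |r| < 1, S = a / (1 - r)
S = 62 / (1 - (3/4))
S = 62 / (1/4)
S = 248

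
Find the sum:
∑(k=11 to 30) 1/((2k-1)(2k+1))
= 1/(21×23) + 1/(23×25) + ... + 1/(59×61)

Partial fractions: 1/((2k-1)(2k+1)) = (1/2)[1/(2k-1) - 1/(2k+1)]
The series telescopes:
= (1/2)[1/21 - 1/61]
= 20/1281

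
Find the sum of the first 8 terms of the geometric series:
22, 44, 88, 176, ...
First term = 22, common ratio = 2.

Sₙ = a(1 - rⁿ) / (1 - r)
S_8 = 22(1 - 2^8) / (1 - 2)
S_8 = 22(1 - 256) / (-1)
S_8 = 5610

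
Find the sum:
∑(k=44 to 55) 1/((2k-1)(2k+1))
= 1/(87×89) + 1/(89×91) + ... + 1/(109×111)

Partial fractions: 1/((2k-1)(2k+1)) = (1/2)[1/(2k-1) - 1/(2k+1)]
The series telescopes:
= (1/2)[1/87 - 1/111]
= 4/3219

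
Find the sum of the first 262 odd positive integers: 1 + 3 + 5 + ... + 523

Sum of first n odd numbers = n²
= 262²
= 68644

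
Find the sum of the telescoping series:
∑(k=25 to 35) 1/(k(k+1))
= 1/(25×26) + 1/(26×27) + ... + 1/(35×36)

Partial fractions: 1/(k(k+1)) = 1/k - 1/(k+1)
The series telescopes:
= (1/25 - 1/26) + (1/26 - 1/27) + ... + (1/35 - 1/36)
= 1/25 - 1/36
= 11/900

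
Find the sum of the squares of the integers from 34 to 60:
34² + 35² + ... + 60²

Use ∑_{k=1}^{n} k² = n(n+1)(2n+1)/6, then subtract the first 33 terms.
∑_{k=1}^{60} k² = 60×61×121/6 = 73810
∑_{k=1}^{33} k² = 33×34×67/6 = 12529
∑_{k=34}^{60} k² = 73810 - 12529 = 61281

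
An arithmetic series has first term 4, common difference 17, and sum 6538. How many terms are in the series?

Using S = n/2 × [2a + (n-1)d]
6538 = n/2 × [2(4) + (n-1)(17)]
6538 = n/2 × [8 + 17n - 17]
13076 = n × [-9 + 17n]
17n² + (-9)n - 13076 = 0
Discriminant: Δ = (-9)² - 4(17)(-13076) = 81 + 889168 = 889249
√Δ = 943
n = [-(-9) + √Δ] / (2·17) = (9 + 943) / 34 = 952 / 34 = 28
(The negative root is discarded since n must be a positive integer.)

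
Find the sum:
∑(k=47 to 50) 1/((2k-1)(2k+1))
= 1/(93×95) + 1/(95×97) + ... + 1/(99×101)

Partial fractions: 1/((2k-1)(2k+1)) = (1/2)[1/(2k-1) - 1/(2k+1)]
The series telescopes:
= (1/2)[1/93 - 1/101]
= 4/9393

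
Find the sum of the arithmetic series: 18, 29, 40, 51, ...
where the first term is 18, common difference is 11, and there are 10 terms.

Sₙ = n/2 × (first + last)
Last term = a + (n-1)d = 18 + (10-1)×11 = 117
S_10 = 10/2 × (18 + 117)
S_10 = 10/2 × 135 = 675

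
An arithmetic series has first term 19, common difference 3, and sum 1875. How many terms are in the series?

Using S = n/2 × [2a + (n-1)d]
1875 = n/2 × [2(19) + (n-1)(3)]
1875 = n/2 × [38 + 3n - 3]
3750 = n × [35 + 3n]
3n² + (35)n - 3750 = 0
Discriminant: Δ = (35)² - 4(3)(-3750) = 1225 + 45000 = 46225
√Δ = 215
n = [-(35) + √Δ] / (2·3) = (-35 + 215) / 6 = 180 / 6 = 30
(The negative root is discarded since n must be a positive integer.)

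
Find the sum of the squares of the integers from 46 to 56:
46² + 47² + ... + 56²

Use ∑_{k=1}^{n} k² = n(n+1)(2n+1)/6, then subtract the first 45 terms.
∑_{k=1}^{56} k² = 56×57×113/6 = 60116
∑_{k=1}^{45} k² = 45×46×91/6 = 31395
∑_{k=46}^{56} k² = 60116 - 31395 = 28721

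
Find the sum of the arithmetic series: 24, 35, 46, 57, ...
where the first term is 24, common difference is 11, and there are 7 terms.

Sₙ = n/2 × (first + last)
Last term = a + (n-1)d = 24 + (7-1)×11 = 90
S_7 = 7/2 × (24 + 90)
S_7 = 7/2 × 114 = 399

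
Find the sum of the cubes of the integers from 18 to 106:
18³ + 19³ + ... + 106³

Use ∑_{k=1}^{n} k³ = [n(n+1)/2]², then subtract the first 17 terms.
∑_{k=1}^{106} k³ = [106×107/2]² = 5671² = 32160241
∑_{k=1}^{17} k³ = [17×18/2]² = 153² = 23409
∑_{k=18}^{106} k³ = 32160241 - 23409 = 32136832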